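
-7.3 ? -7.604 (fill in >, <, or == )>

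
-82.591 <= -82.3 True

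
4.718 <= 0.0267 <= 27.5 False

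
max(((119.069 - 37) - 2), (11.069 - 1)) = 80.069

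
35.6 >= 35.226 True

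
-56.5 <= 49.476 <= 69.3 True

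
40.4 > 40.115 True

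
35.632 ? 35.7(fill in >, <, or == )<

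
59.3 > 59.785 False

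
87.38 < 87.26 False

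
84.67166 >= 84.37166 True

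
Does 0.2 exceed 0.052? Yes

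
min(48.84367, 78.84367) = 48.84367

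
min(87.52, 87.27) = 87.27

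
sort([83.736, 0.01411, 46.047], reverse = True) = [83.736, 46.047, 0.01411]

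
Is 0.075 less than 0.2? Yes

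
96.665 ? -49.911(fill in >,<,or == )>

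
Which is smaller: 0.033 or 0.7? 0.033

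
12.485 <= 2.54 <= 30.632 False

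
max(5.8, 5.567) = 5.8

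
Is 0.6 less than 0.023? No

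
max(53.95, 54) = 54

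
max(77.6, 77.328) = 77.6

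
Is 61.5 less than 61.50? No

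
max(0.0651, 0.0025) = 0.0651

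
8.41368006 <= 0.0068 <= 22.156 False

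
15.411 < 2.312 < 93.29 False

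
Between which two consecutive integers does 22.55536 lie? 22 and 23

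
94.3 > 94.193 True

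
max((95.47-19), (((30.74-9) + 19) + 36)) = 76.74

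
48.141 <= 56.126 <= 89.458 True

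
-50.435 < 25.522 True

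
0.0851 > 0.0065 True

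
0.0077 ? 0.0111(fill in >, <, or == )<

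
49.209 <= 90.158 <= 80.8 False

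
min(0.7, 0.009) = 0.009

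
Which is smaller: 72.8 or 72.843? 72.8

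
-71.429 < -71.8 False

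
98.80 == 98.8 True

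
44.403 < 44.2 False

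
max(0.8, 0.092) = 0.8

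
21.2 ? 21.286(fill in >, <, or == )<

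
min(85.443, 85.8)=85.443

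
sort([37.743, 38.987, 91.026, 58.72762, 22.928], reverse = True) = [91.026, 58.72762, 38.987, 37.743, 22.928]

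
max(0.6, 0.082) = 0.6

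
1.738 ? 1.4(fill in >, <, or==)>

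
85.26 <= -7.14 False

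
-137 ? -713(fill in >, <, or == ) >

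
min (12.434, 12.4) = 12.4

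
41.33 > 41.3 True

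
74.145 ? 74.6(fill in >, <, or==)<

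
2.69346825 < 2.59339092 False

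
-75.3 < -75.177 True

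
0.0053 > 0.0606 False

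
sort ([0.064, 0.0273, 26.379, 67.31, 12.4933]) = [0.0273, 0.064, 12.4933, 26.379, 67.31]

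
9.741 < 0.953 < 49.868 False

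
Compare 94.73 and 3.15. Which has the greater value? 94.73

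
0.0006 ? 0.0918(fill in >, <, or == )<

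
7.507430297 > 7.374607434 True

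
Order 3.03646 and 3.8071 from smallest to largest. 3.03646, 3.8071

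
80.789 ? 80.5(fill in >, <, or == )>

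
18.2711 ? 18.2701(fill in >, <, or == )>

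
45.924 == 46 False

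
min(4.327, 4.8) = 4.327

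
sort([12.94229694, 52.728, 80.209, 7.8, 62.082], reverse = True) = [80.209, 62.082, 52.728, 12.94229694, 7.8]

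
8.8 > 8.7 True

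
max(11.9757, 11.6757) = 11.9757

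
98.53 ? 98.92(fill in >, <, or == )<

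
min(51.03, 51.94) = 51.03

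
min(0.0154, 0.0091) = 0.0091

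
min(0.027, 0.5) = 0.027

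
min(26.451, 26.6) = 26.451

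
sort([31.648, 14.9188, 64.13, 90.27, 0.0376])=[0.0376, 14.9188, 31.648, 64.13, 90.27]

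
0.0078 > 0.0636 False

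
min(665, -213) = -213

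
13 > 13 False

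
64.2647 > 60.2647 True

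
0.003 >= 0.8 False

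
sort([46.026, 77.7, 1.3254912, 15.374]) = [1.3254912, 15.374, 46.026, 77.7]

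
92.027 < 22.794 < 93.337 False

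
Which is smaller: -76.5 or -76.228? -76.5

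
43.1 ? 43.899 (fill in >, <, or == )<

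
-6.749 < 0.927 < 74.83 True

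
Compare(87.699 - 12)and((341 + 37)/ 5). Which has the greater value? (87.699 - 12)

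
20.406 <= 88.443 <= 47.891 False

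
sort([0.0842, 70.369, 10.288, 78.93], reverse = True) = [78.93, 70.369, 10.288, 0.0842]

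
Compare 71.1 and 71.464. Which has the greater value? 71.464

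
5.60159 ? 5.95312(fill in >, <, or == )<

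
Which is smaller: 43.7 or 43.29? 43.29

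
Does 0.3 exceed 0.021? Yes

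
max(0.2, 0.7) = 0.7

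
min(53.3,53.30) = 53.3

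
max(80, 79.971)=80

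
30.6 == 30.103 False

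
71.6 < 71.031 False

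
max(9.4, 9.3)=9.4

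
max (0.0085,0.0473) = 0.0473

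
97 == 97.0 True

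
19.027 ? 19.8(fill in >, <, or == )<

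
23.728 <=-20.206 False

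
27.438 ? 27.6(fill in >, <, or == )<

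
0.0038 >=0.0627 False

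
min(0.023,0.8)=0.023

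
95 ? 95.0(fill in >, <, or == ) ==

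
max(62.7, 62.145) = 62.7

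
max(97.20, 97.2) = 97.2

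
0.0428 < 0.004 False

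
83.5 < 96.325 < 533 True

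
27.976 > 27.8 True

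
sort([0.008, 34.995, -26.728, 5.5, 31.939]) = [-26.728, 0.008, 5.5, 31.939, 34.995]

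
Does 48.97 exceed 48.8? Yes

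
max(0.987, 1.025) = 1.025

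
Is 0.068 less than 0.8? Yes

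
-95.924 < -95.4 True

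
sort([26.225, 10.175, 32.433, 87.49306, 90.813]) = [10.175, 26.225, 32.433, 87.49306, 90.813]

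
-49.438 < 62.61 True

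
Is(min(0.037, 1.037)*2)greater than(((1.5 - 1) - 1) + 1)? No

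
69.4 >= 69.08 True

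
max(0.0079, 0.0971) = 0.0971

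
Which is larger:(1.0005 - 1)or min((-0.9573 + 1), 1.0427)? min((-0.9573 + 1), 1.0427)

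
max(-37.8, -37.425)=-37.425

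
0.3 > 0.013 True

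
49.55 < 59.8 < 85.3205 True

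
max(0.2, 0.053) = 0.2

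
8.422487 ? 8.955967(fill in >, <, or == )<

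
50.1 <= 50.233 True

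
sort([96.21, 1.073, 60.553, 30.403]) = [1.073, 30.403, 60.553, 96.21]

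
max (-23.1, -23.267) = -23.1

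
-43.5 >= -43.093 False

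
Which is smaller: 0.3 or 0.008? 0.008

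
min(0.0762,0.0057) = 0.0057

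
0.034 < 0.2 True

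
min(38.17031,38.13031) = 38.13031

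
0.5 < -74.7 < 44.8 False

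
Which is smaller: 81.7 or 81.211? 81.211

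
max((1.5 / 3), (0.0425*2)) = 0.5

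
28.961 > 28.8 True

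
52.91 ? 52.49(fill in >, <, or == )>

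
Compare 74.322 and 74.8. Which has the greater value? 74.8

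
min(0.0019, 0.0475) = 0.0019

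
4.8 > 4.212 True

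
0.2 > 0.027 True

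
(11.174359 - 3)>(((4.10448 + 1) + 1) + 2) True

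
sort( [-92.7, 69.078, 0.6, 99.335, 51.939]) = [-92.7, 0.6, 51.939, 69.078, 99.335]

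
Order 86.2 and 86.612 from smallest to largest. 86.2, 86.612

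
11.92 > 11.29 True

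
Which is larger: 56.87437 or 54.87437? 56.87437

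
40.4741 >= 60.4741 False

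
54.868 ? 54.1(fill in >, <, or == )>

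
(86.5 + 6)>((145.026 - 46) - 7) True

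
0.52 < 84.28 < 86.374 True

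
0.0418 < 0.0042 False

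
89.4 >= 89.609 False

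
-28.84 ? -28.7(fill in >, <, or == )<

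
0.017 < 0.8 True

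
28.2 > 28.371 False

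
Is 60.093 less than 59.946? No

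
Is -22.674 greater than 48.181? No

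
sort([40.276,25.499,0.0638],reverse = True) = [40.276,25.499,0.0638]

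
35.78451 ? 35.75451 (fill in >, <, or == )>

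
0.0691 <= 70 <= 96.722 True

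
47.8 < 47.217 False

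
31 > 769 False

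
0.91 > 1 False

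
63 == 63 True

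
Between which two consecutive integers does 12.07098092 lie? 12 and 13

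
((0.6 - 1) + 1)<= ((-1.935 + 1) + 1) False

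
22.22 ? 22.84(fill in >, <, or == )<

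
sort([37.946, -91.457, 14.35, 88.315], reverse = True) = [88.315, 37.946, 14.35, -91.457]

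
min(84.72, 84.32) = 84.32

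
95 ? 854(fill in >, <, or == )<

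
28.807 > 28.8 True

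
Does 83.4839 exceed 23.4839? Yes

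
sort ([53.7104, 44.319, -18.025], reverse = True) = [53.7104, 44.319, -18.025]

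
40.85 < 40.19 False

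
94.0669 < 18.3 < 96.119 False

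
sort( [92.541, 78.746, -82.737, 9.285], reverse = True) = [92.541, 78.746, 9.285, -82.737]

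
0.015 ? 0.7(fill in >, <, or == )<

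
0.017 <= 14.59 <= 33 True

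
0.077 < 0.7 True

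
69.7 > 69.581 True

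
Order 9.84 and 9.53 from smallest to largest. 9.53, 9.84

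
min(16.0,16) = 16.0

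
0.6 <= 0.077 False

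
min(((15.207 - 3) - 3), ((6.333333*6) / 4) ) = 9.207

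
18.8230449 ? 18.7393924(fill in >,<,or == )>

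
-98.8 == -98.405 False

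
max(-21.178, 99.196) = 99.196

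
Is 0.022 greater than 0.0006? Yes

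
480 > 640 False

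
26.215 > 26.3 False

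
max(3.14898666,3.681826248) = 3.681826248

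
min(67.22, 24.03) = 24.03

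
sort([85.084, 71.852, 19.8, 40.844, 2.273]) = [2.273, 19.8, 40.844, 71.852, 85.084]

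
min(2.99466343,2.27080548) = 2.27080548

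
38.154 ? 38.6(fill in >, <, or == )<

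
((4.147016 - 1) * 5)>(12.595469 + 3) True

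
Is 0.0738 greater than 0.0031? Yes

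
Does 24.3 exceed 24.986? No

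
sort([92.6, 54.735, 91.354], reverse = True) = [92.6, 91.354, 54.735]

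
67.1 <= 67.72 True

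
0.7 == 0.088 False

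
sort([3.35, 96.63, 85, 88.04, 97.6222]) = [3.35, 85, 88.04, 96.63, 97.6222]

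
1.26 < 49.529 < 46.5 False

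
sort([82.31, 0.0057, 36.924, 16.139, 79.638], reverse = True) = [82.31, 79.638, 36.924, 16.139, 0.0057]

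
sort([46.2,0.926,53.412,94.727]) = [0.926,46.2,53.412,94.727]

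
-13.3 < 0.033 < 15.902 True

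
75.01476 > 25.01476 True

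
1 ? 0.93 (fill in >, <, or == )>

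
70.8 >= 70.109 True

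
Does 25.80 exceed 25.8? No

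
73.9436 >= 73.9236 True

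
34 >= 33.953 True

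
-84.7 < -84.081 True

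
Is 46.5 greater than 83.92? No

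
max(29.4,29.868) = 29.868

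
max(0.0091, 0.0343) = 0.0343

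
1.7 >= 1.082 True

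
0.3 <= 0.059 False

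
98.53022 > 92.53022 True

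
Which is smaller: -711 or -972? -972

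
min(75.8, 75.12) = 75.12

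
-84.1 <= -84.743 False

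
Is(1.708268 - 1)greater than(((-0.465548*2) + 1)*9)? Yes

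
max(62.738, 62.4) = 62.738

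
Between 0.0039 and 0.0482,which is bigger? 0.0482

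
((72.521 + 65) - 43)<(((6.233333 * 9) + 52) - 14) False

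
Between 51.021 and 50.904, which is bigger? 51.021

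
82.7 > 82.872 False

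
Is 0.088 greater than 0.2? No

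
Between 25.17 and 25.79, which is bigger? 25.79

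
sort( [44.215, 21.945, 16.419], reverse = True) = [44.215, 21.945, 16.419]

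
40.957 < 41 True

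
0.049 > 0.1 False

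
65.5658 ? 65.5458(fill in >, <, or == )>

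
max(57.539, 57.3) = 57.539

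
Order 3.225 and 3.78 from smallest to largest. 3.225, 3.78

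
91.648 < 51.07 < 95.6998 False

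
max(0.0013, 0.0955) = 0.0955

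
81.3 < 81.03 False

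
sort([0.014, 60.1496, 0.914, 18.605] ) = [0.014, 0.914, 18.605, 60.1496]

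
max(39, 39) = 39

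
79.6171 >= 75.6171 True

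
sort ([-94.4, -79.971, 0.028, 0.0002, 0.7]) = [-94.4, -79.971, 0.0002, 0.028, 0.7]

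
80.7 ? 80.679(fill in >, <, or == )>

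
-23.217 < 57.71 True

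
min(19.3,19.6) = 19.3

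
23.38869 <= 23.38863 False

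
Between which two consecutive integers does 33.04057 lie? 33 and 34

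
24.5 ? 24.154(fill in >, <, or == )>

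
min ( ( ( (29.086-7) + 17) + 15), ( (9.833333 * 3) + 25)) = 54.086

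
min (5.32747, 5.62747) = 5.32747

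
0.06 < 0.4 True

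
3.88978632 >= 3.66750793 True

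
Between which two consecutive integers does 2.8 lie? 2 and 3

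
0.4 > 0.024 True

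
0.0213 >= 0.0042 True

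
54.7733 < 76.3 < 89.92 True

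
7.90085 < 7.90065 False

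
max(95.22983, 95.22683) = 95.22983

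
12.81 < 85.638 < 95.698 True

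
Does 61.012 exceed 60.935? Yes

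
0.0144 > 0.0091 True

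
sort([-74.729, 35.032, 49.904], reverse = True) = [49.904, 35.032, -74.729]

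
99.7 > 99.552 True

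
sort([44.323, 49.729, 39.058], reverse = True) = [49.729, 44.323, 39.058]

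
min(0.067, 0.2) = 0.067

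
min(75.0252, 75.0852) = 75.0252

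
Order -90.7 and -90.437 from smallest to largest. -90.7,-90.437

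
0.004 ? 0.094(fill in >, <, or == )<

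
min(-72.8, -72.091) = -72.8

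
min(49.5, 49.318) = 49.318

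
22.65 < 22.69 True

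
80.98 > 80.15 True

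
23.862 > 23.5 True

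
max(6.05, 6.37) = 6.37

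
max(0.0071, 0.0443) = 0.0443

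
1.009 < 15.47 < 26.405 True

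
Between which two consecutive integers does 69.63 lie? 69 and 70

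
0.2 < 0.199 False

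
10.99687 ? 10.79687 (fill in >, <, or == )>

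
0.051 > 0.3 False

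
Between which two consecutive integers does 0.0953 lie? 0 and 1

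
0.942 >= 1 False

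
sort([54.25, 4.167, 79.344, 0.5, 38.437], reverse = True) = [79.344, 54.25, 38.437, 4.167, 0.5]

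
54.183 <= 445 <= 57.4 False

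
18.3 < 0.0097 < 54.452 False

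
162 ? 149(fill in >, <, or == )>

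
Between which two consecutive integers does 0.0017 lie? 0 and 1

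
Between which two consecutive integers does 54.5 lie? 54 and 55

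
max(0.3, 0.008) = 0.3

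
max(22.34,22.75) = 22.75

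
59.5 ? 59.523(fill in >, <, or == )<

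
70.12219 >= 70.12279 False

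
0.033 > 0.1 False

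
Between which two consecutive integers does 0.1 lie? 0 and 1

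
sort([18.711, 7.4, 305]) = [7.4, 18.711, 305]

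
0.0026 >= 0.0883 False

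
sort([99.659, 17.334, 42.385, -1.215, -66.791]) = [-66.791, -1.215, 17.334, 42.385, 99.659]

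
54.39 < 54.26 False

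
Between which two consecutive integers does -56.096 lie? -57 and -56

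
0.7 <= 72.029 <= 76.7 True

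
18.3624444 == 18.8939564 False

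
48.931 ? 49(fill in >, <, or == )<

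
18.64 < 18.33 False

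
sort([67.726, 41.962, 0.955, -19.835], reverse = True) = [67.726, 41.962, 0.955, -19.835]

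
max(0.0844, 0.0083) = 0.0844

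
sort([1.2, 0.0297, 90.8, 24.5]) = [0.0297, 1.2, 24.5, 90.8]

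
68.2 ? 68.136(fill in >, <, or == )>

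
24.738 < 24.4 False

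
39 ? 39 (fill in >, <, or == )==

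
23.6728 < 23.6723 False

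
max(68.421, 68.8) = 68.8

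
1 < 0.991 False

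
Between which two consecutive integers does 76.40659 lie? 76 and 77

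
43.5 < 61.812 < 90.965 True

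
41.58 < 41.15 False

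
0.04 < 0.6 True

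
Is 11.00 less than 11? No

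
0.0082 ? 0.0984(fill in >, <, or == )<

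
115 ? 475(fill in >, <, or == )<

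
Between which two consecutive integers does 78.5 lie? 78 and 79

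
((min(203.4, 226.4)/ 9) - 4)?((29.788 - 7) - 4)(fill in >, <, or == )<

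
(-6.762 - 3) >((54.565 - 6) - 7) False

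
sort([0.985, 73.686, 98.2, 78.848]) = [0.985, 73.686, 78.848, 98.2]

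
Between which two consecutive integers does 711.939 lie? 711 and 712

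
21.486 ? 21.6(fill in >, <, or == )<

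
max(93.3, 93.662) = 93.662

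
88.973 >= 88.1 True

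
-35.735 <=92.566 True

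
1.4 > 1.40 False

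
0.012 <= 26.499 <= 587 True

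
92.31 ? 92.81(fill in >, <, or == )<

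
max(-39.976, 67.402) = 67.402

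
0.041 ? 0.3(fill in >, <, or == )<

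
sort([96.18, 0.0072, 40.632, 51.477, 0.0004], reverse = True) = [96.18, 51.477, 40.632, 0.0072, 0.0004]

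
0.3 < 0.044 False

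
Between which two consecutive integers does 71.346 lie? 71 and 72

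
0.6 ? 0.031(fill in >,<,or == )>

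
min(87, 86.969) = 86.969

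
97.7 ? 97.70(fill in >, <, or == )==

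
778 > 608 True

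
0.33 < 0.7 True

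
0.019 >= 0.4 False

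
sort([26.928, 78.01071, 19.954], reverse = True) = [78.01071, 26.928, 19.954]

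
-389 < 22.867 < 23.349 True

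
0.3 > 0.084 True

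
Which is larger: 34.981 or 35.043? 35.043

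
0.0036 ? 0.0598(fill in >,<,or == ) <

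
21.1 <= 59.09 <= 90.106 True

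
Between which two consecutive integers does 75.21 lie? 75 and 76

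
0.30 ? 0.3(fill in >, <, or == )==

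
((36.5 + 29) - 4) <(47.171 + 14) False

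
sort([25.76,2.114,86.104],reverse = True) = [86.104,25.76,2.114]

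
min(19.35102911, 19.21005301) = 19.21005301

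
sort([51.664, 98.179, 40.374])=[40.374, 51.664, 98.179]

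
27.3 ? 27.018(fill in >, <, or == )>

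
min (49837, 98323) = 49837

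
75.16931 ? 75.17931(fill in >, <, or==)<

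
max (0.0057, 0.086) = 0.086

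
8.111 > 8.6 False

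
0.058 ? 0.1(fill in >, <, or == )<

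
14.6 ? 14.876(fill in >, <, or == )<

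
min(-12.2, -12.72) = -12.72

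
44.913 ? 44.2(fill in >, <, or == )>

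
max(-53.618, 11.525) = 11.525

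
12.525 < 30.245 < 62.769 True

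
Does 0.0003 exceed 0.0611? No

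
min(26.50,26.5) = 26.50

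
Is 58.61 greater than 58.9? No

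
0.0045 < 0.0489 True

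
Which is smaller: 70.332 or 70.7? 70.332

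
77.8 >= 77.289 True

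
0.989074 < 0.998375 True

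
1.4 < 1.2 False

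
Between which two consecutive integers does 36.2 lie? 36 and 37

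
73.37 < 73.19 False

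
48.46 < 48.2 False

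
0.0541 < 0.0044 False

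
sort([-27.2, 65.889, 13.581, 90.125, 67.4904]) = [-27.2, 13.581, 65.889, 67.4904, 90.125]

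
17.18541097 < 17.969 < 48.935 True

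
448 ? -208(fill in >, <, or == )>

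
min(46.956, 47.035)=46.956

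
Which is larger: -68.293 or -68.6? -68.293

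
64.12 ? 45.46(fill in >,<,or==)>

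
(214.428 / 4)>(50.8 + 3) False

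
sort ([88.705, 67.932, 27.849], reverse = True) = [88.705, 67.932, 27.849]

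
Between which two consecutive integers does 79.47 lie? 79 and 80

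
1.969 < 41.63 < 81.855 True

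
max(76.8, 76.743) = 76.8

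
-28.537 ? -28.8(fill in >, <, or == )>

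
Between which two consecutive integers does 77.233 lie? 77 and 78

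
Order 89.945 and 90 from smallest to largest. 89.945, 90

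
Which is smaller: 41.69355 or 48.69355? 41.69355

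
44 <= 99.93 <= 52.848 False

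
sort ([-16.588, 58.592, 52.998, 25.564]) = [-16.588, 25.564, 52.998, 58.592]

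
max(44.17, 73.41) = 73.41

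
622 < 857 True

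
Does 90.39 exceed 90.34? Yes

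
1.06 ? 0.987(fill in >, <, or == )>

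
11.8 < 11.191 False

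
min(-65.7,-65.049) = -65.7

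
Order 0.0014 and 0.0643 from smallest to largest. 0.0014, 0.0643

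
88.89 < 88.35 False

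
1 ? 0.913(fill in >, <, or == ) >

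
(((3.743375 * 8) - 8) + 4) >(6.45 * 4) True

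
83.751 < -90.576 False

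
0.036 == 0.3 False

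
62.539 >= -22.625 True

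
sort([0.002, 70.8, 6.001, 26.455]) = [0.002, 6.001, 26.455, 70.8]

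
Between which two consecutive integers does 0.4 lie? 0 and 1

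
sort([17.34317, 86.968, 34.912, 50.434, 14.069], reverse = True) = [86.968, 50.434, 34.912, 17.34317, 14.069]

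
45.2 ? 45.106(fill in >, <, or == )>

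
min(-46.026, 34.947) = -46.026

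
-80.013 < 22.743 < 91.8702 True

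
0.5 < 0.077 False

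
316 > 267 True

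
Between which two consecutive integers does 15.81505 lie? 15 and 16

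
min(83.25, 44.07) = 44.07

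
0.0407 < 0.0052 False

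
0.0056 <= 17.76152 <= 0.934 False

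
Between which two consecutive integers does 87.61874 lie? 87 and 88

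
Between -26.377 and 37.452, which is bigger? 37.452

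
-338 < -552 False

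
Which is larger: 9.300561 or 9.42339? 9.42339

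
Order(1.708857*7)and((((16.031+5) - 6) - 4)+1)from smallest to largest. (1.708857*7), ((((16.031+5) - 6) - 4)+1)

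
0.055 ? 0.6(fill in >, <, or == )<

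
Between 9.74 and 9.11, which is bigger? 9.74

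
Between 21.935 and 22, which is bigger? 22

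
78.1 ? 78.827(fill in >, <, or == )<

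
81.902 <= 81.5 False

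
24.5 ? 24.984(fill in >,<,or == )<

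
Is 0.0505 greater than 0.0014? Yes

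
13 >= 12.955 True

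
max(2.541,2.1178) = 2.541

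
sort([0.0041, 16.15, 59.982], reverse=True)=[59.982, 16.15, 0.0041]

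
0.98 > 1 False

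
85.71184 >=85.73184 False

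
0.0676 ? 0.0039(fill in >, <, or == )>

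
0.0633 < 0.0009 False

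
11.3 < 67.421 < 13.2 False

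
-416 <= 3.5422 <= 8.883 True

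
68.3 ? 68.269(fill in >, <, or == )>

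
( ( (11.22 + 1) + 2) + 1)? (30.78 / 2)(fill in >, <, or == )<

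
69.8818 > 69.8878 False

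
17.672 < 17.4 False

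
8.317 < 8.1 False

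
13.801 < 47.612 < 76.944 True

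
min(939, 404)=404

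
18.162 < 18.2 True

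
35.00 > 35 False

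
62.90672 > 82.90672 False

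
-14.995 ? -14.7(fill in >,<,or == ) <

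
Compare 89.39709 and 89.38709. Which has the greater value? 89.39709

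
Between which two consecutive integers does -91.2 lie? -92 and -91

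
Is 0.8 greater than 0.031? Yes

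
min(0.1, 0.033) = 0.033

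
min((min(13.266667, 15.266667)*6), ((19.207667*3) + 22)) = 79.600002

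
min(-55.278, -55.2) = -55.278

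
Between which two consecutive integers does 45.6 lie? 45 and 46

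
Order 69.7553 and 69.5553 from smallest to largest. 69.5553,69.7553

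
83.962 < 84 True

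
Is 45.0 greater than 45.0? No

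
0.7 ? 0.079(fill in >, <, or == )>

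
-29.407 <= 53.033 True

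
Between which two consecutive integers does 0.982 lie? 0 and 1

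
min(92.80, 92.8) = 92.80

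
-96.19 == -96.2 False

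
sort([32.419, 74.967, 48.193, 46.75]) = [32.419, 46.75, 48.193, 74.967]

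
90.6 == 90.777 False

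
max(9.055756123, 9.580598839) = 9.580598839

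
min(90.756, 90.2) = 90.2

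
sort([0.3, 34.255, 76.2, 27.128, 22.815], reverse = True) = [76.2, 34.255, 27.128, 22.815, 0.3]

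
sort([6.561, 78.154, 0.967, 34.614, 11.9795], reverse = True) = [78.154, 34.614, 11.9795, 6.561, 0.967]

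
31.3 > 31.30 False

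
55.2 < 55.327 True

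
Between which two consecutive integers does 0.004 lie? 0 and 1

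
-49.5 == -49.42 False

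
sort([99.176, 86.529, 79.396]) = [79.396, 86.529, 99.176]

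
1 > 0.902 True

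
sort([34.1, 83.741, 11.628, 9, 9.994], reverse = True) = [83.741, 34.1, 11.628, 9.994, 9]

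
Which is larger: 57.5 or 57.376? 57.5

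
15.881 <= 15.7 False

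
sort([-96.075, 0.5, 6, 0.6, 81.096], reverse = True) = [81.096, 6, 0.6, 0.5, -96.075]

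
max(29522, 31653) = 31653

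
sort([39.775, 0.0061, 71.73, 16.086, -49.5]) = [-49.5, 0.0061, 16.086, 39.775, 71.73]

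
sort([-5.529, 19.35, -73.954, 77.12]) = [-73.954, -5.529, 19.35, 77.12]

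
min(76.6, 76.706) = 76.6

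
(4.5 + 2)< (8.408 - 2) False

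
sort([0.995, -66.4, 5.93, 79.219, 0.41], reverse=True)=[79.219, 5.93, 0.995, 0.41, -66.4]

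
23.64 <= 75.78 True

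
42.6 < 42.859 True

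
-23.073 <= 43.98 True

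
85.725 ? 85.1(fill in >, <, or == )>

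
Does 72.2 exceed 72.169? Yes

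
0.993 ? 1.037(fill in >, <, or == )<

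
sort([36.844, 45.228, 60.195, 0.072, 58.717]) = [0.072, 36.844, 45.228, 58.717, 60.195]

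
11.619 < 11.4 False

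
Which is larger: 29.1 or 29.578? 29.578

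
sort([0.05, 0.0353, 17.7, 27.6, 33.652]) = [0.0353, 0.05, 17.7, 27.6, 33.652]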